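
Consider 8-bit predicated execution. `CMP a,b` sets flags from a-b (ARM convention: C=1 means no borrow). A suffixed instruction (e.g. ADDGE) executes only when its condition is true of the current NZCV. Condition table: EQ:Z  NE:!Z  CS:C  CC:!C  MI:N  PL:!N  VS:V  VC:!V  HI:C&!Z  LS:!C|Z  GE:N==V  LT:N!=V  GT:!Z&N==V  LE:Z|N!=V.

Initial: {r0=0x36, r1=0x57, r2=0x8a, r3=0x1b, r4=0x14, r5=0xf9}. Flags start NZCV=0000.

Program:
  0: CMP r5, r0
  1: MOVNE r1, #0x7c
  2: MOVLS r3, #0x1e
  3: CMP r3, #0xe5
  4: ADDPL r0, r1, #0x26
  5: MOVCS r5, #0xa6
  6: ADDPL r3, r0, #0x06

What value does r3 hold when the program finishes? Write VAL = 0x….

[0] flags=1010 → (cmp)
[1] flags=1010 NE?T → r1=0x7c
[2] flags=1010 LS?F → skip
[3] flags=0000 → (cmp)
[4] flags=0000 PL?T → r0=0xa2
[5] flags=0000 CS?F → skip
[6] flags=0000 PL?T → r3=0xa8

VAL = 0xa8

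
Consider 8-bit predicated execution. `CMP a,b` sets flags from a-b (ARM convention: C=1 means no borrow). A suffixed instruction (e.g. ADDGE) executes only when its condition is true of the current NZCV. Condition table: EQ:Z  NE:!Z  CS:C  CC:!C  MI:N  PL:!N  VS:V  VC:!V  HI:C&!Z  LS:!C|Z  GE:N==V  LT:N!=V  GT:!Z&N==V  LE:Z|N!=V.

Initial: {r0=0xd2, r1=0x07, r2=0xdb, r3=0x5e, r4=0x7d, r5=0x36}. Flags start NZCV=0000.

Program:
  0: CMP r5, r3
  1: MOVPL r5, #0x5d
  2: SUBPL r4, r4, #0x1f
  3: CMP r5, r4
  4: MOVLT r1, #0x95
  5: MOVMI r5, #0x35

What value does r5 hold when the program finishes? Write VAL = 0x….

0: ✓ CMP  NZCV=1000
1: · MOVPL
2: · SUBPL
3: ✓ CMP  NZCV=1000
4: ✓ MOVLT  r1←0x95
5: ✓ MOVMI  r5←0x35

VAL = 0x35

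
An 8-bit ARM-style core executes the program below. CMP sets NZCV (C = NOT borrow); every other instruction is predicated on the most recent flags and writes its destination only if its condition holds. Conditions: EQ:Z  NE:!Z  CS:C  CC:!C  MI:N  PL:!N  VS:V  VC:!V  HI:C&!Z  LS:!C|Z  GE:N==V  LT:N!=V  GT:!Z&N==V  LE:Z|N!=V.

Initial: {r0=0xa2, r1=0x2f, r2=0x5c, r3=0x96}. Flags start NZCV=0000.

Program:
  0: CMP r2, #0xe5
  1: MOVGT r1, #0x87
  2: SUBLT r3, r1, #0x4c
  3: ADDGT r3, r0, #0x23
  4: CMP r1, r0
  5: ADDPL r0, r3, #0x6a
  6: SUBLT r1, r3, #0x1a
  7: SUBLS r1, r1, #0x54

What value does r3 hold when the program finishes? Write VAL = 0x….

0: ✓ CMP  NZCV=0000
1: ✓ MOVGT  r1←0x87
2: · SUBLT
3: ✓ ADDGT  r3←0xc5
4: ✓ CMP  NZCV=1000
5: · ADDPL
6: ✓ SUBLT  r1←0xab
7: ✓ SUBLS  r1←0x57

VAL = 0xc5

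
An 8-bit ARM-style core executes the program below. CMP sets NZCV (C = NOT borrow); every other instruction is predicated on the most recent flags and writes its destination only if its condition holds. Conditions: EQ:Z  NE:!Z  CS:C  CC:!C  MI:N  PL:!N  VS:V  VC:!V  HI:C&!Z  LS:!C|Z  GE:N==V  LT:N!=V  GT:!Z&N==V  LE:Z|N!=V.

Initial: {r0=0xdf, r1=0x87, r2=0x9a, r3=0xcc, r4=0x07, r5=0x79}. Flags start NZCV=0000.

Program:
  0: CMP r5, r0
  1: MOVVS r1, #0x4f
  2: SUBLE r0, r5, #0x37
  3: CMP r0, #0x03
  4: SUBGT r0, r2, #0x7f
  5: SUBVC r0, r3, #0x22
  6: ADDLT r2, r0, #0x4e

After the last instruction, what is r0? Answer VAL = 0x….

VAL = 0xaa

[0] flags=1001 → (cmp)
[1] flags=1001 VS?T → r1=0x4f
[2] flags=1001 LE?F → skip
[3] flags=1010 → (cmp)
[4] flags=1010 GT?F → skip
[5] flags=1010 VC?T → r0=0xaa
[6] flags=1010 LT?T → r2=0xf8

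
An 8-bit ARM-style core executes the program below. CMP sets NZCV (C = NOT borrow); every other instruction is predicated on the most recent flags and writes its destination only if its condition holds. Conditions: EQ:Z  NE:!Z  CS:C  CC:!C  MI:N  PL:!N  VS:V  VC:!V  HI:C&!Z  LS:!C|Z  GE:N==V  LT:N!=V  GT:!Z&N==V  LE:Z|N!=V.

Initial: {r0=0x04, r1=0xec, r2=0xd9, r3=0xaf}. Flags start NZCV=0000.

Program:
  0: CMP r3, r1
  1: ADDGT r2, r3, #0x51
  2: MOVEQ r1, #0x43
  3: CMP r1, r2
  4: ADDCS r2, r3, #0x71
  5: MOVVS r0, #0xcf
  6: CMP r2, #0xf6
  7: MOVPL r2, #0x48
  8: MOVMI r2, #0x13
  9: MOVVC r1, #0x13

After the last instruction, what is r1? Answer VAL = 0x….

0: ✓ CMP  NZCV=1000
1: · ADDGT
2: · MOVEQ
3: ✓ CMP  NZCV=0010
4: ✓ ADDCS  r2←0x20
5: · MOVVS
6: ✓ CMP  NZCV=0000
7: ✓ MOVPL  r2←0x48
8: · MOVMI
9: ✓ MOVVC  r1←0x13

VAL = 0x13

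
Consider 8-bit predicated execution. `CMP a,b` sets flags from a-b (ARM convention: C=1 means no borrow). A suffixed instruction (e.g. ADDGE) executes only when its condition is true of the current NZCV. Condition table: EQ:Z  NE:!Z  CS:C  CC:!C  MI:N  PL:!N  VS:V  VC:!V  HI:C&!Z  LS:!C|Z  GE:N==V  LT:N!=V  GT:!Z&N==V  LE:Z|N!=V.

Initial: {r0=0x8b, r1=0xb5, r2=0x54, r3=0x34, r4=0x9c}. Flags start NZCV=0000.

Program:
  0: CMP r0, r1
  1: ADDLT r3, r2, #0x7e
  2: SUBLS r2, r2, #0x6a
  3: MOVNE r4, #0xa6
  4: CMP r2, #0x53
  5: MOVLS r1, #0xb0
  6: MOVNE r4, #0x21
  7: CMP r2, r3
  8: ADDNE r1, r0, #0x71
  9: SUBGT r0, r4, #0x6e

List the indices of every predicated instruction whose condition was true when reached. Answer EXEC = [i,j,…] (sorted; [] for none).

EXEC = [1,2,3,6,8,9]

0: ✓ CMP  NZCV=1000
1: ✓ ADDLT  r3←0xd2
2: ✓ SUBLS  r2←0xea
3: ✓ MOVNE  r4←0xa6
4: ✓ CMP  NZCV=1010
5: · MOVLS
6: ✓ MOVNE  r4←0x21
7: ✓ CMP  NZCV=0010
8: ✓ ADDNE  r1←0xfc
9: ✓ SUBGT  r0←0xb3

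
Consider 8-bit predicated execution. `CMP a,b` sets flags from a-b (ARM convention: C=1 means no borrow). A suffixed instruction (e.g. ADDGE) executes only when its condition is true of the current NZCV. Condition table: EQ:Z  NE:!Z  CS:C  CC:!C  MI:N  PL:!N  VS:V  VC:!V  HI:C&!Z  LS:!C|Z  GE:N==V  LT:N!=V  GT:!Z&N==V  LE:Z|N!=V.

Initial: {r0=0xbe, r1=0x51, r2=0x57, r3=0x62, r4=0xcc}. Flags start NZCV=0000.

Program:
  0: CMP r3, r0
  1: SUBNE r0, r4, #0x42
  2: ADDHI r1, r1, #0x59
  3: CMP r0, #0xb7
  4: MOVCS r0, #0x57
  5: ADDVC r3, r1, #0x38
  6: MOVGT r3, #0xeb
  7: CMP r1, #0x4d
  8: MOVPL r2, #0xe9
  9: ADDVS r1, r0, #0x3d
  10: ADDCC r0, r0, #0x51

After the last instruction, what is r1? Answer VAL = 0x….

0: ✓ CMP  NZCV=1001
1: ✓ SUBNE  r0←0x8a
2: · ADDHI
3: ✓ CMP  NZCV=1000
4: · MOVCS
5: ✓ ADDVC  r3←0x89
6: · MOVGT
7: ✓ CMP  NZCV=0010
8: ✓ MOVPL  r2←0xe9
9: · ADDVS
10: · ADDCC

VAL = 0x51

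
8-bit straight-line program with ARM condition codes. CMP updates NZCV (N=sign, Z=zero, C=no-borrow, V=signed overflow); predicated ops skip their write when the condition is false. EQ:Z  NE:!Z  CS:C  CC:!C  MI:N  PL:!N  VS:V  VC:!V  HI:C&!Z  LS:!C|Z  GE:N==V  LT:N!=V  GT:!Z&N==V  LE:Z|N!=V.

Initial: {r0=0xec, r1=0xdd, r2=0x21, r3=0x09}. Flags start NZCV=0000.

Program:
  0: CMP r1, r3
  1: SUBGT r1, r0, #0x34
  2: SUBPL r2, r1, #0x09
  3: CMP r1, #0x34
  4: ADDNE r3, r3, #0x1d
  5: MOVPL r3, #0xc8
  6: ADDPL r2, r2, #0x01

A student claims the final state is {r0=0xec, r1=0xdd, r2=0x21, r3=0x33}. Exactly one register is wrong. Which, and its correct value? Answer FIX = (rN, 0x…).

[0] flags=1010 → (cmp)
[1] flags=1010 GT?F → skip
[2] flags=1010 PL?F → skip
[3] flags=1010 → (cmp)
[4] flags=1010 NE?T → r3=0x26
[5] flags=1010 PL?F → skip
[6] flags=1010 PL?F → skip

FIX = (r3, 0x26)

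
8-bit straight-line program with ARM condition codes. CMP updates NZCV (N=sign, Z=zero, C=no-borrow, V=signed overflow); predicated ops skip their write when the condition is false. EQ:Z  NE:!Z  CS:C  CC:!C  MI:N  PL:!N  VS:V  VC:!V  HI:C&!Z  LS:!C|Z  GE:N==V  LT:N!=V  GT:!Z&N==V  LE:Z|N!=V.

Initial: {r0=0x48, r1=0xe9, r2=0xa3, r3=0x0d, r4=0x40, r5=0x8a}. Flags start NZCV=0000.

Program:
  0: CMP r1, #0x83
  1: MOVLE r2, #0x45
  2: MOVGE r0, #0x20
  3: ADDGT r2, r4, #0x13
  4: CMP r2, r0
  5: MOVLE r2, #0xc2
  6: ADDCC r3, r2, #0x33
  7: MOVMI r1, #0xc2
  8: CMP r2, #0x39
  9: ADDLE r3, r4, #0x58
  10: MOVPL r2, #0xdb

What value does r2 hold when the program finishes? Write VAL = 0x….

VAL = 0xdb

[0] flags=0010 → (cmp)
[1] flags=0010 LE?F → skip
[2] flags=0010 GE?T → r0=0x20
[3] flags=0010 GT?T → r2=0x53
[4] flags=0010 → (cmp)
[5] flags=0010 LE?F → skip
[6] flags=0010 CC?F → skip
[7] flags=0010 MI?F → skip
[8] flags=0010 → (cmp)
[9] flags=0010 LE?F → skip
[10] flags=0010 PL?T → r2=0xdb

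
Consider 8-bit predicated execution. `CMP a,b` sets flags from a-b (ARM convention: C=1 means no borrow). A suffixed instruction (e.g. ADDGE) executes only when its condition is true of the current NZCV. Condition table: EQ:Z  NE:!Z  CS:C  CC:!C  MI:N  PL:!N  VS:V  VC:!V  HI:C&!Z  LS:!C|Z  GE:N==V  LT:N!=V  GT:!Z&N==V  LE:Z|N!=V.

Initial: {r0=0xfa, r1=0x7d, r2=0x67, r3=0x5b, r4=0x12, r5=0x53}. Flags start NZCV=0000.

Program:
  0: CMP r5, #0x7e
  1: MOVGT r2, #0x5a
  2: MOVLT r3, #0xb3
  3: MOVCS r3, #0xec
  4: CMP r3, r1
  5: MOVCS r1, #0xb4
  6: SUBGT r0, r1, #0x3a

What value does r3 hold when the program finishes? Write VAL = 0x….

VAL = 0xb3

[0] flags=1000 → (cmp)
[1] flags=1000 GT?F → skip
[2] flags=1000 LT?T → r3=0xb3
[3] flags=1000 CS?F → skip
[4] flags=0011 → (cmp)
[5] flags=0011 CS?T → r1=0xb4
[6] flags=0011 GT?F → skip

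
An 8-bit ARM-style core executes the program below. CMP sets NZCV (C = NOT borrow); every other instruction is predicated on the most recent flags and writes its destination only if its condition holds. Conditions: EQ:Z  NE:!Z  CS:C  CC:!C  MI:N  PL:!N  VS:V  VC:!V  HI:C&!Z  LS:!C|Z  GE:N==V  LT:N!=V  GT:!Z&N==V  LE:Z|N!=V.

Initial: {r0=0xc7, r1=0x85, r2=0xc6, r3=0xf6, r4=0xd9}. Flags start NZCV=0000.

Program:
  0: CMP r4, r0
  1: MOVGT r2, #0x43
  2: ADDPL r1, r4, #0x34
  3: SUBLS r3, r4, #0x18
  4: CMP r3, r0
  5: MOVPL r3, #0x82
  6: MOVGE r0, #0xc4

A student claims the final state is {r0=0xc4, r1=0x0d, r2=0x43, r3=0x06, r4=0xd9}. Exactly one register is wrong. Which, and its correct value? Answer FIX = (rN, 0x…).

FIX = (r3, 0x82)

0: ✓ CMP  NZCV=0010
1: ✓ MOVGT  r2←0x43
2: ✓ ADDPL  r1←0x0d
3: · SUBLS
4: ✓ CMP  NZCV=0010
5: ✓ MOVPL  r3←0x82
6: ✓ MOVGE  r0←0xc4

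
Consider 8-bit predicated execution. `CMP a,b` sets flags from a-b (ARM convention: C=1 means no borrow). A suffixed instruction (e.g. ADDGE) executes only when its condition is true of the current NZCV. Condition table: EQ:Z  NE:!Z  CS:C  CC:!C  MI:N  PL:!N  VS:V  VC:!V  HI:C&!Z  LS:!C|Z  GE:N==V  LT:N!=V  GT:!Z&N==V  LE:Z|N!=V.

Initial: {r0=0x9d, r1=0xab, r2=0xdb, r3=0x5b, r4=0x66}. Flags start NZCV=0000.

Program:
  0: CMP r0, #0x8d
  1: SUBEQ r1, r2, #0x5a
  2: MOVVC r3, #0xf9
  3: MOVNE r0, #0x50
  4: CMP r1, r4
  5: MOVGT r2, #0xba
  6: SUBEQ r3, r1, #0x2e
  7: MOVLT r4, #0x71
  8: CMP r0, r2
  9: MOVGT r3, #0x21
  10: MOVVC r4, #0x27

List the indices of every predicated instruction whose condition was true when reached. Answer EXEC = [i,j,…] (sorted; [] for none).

EXEC = [2,3,7,9,10]

0: ✓ CMP  NZCV=0010
1: · SUBEQ
2: ✓ MOVVC  r3←0xf9
3: ✓ MOVNE  r0←0x50
4: ✓ CMP  NZCV=0011
5: · MOVGT
6: · SUBEQ
7: ✓ MOVLT  r4←0x71
8: ✓ CMP  NZCV=0000
9: ✓ MOVGT  r3←0x21
10: ✓ MOVVC  r4←0x27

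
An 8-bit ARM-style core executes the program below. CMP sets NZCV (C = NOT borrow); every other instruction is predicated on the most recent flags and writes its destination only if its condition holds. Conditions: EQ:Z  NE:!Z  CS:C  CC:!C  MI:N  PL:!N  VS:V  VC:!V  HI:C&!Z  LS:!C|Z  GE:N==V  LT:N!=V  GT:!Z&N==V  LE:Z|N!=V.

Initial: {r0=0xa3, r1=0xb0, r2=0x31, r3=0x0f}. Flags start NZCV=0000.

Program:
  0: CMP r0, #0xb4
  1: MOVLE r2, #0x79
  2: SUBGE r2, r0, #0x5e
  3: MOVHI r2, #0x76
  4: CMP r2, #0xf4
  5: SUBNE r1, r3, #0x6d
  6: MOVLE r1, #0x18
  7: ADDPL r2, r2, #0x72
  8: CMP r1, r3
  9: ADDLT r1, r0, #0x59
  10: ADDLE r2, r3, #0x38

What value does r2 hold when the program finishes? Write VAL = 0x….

VAL = 0x47

0: ✓ CMP  NZCV=1000
1: ✓ MOVLE  r2←0x79
2: · SUBGE
3: · MOVHI
4: ✓ CMP  NZCV=1001
5: ✓ SUBNE  r1←0xa2
6: · MOVLE
7: · ADDPL
8: ✓ CMP  NZCV=1010
9: ✓ ADDLT  r1←0xfc
10: ✓ ADDLE  r2←0x47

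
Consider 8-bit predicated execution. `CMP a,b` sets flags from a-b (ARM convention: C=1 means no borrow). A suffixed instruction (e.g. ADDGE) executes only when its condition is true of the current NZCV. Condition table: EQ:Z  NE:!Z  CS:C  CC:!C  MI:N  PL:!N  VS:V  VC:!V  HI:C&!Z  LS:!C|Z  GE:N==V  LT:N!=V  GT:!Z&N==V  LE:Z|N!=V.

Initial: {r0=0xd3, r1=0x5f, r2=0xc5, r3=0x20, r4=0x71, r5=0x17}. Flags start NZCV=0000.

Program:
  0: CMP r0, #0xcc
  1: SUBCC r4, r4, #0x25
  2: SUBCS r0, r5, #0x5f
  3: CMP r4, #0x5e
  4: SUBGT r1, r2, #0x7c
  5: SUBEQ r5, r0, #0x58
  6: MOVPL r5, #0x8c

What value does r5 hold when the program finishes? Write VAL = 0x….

[0] flags=0010 → (cmp)
[1] flags=0010 CC?F → skip
[2] flags=0010 CS?T → r0=0xb8
[3] flags=0010 → (cmp)
[4] flags=0010 GT?T → r1=0x49
[5] flags=0010 EQ?F → skip
[6] flags=0010 PL?T → r5=0x8c

VAL = 0x8c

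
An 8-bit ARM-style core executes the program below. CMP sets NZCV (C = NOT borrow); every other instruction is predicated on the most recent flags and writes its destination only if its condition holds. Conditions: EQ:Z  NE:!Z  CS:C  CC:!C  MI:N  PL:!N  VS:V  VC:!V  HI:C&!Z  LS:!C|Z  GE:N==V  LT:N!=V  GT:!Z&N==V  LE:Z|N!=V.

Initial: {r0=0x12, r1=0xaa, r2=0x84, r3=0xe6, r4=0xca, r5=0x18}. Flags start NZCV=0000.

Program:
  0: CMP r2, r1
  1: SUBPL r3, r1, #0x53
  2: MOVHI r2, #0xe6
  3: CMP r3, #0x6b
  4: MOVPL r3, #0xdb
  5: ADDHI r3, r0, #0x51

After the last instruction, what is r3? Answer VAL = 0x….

0: ✓ CMP  NZCV=1000
1: · SUBPL
2: · MOVHI
3: ✓ CMP  NZCV=0011
4: ✓ MOVPL  r3←0xdb
5: ✓ ADDHI  r3←0x63

VAL = 0x63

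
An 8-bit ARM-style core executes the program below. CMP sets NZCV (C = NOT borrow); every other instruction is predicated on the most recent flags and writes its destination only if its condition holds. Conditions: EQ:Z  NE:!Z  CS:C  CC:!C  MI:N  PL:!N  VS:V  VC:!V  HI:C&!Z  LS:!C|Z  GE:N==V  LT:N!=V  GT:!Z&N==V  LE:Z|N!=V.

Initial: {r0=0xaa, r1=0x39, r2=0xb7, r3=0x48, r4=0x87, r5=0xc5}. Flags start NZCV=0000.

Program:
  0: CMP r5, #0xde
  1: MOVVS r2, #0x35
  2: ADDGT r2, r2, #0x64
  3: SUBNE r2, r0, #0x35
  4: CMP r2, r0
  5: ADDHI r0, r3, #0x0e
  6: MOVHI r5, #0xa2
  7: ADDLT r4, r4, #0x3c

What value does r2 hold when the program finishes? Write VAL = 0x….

VAL = 0x75

[0] flags=1000 → (cmp)
[1] flags=1000 VS?F → skip
[2] flags=1000 GT?F → skip
[3] flags=1000 NE?T → r2=0x75
[4] flags=1001 → (cmp)
[5] flags=1001 HI?F → skip
[6] flags=1001 HI?F → skip
[7] flags=1001 LT?F → skip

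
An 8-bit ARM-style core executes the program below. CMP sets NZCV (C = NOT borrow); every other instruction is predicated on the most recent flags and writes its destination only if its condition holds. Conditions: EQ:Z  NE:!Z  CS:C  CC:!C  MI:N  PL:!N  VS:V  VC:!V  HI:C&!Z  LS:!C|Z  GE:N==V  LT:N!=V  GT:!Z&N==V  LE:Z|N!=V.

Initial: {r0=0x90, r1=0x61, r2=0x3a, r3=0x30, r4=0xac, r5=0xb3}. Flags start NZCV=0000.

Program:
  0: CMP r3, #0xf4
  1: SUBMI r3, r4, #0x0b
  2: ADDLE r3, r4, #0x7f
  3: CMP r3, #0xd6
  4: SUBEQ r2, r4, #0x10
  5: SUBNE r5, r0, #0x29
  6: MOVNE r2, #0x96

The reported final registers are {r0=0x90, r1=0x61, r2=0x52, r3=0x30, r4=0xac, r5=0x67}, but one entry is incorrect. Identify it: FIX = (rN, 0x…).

FIX = (r2, 0x96)

0: ✓ CMP  NZCV=0000
1: · SUBMI
2: · ADDLE
3: ✓ CMP  NZCV=0000
4: · SUBEQ
5: ✓ SUBNE  r5←0x67
6: ✓ MOVNE  r2←0x96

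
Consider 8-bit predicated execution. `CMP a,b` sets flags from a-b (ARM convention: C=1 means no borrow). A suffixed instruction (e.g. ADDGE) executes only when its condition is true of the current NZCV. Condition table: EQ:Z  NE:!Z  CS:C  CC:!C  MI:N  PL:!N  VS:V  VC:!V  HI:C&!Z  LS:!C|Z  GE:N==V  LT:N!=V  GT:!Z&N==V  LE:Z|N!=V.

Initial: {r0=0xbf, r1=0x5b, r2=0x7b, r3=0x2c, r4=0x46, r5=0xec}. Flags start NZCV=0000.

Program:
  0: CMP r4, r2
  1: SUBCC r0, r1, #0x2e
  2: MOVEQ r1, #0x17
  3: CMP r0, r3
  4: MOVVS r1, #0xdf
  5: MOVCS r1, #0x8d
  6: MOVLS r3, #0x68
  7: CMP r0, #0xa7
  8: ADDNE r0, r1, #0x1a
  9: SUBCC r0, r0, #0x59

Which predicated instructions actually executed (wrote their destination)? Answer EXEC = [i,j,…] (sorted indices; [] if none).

EXEC = [1,5,8,9]

[0] flags=1000 → (cmp)
[1] flags=1000 CC?T → r0=0x2d
[2] flags=1000 EQ?F → skip
[3] flags=0010 → (cmp)
[4] flags=0010 VS?F → skip
[5] flags=0010 CS?T → r1=0x8d
[6] flags=0010 LS?F → skip
[7] flags=1001 → (cmp)
[8] flags=1001 NE?T → r0=0xa7
[9] flags=1001 CC?T → r0=0x4e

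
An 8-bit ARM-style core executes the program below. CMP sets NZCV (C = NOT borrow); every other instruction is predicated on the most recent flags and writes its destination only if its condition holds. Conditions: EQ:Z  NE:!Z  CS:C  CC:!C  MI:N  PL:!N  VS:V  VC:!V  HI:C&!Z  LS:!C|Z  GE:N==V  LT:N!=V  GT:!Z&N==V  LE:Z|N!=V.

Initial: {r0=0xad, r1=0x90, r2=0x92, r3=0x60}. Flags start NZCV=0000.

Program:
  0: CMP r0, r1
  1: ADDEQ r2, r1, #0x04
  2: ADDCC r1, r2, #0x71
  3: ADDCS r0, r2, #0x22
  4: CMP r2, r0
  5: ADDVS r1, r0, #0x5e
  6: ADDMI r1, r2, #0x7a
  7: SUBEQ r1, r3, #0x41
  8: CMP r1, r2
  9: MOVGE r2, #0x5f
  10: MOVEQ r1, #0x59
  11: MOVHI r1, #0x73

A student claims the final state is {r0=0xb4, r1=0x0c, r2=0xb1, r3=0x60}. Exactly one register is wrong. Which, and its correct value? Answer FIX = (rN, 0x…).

0: ✓ CMP  NZCV=0010
1: · ADDEQ
2: · ADDCC
3: ✓ ADDCS  r0←0xb4
4: ✓ CMP  NZCV=1000
5: · ADDVS
6: ✓ ADDMI  r1←0x0c
7: · SUBEQ
8: ✓ CMP  NZCV=0000
9: ✓ MOVGE  r2←0x5f
10: · MOVEQ
11: · MOVHI

FIX = (r2, 0x5f)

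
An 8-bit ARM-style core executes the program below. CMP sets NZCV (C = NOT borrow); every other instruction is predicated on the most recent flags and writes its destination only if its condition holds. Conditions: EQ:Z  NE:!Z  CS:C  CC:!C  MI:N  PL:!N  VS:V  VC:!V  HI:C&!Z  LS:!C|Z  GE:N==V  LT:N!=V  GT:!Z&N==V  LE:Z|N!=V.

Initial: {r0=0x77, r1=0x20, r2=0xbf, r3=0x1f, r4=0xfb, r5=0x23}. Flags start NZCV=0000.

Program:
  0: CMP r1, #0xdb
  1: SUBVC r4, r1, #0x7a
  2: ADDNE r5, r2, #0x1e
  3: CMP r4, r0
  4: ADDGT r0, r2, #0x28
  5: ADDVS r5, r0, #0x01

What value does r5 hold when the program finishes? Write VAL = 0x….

[0] flags=0000 → (cmp)
[1] flags=0000 VC?T → r4=0xa6
[2] flags=0000 NE?T → r5=0xdd
[3] flags=0011 → (cmp)
[4] flags=0011 GT?F → skip
[5] flags=0011 VS?T → r5=0x78

VAL = 0x78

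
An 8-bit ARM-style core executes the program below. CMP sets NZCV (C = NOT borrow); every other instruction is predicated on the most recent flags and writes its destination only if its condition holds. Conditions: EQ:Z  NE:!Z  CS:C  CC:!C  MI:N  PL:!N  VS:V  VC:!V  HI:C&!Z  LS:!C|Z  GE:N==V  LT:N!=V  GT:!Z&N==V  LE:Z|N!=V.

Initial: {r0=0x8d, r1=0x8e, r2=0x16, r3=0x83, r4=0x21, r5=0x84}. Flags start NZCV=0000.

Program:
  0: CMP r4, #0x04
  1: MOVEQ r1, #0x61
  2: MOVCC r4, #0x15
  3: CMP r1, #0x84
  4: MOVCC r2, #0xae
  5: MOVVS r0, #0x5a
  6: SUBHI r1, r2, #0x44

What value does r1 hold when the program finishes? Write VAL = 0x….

VAL = 0xd2

0: ✓ CMP  NZCV=0010
1: · MOVEQ
2: · MOVCC
3: ✓ CMP  NZCV=0010
4: · MOVCC
5: · MOVVS
6: ✓ SUBHI  r1←0xd2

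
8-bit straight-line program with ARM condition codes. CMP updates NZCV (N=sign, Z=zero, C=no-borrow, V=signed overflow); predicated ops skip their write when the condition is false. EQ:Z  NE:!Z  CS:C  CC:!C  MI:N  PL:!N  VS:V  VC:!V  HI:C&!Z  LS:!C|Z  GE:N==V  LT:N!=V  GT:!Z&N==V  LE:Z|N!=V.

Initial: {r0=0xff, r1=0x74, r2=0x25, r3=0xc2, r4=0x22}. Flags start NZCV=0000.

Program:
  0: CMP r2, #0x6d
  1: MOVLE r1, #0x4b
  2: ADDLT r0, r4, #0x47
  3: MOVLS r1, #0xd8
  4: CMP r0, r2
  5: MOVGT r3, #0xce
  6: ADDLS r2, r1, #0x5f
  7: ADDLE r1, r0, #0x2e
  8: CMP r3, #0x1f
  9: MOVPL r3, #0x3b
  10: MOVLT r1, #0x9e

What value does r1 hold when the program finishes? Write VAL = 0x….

VAL = 0x9e

0: ✓ CMP  NZCV=1000
1: ✓ MOVLE  r1←0x4b
2: ✓ ADDLT  r0←0x69
3: ✓ MOVLS  r1←0xd8
4: ✓ CMP  NZCV=0010
5: ✓ MOVGT  r3←0xce
6: · ADDLS
7: · ADDLE
8: ✓ CMP  NZCV=1010
9: · MOVPL
10: ✓ MOVLT  r1←0x9e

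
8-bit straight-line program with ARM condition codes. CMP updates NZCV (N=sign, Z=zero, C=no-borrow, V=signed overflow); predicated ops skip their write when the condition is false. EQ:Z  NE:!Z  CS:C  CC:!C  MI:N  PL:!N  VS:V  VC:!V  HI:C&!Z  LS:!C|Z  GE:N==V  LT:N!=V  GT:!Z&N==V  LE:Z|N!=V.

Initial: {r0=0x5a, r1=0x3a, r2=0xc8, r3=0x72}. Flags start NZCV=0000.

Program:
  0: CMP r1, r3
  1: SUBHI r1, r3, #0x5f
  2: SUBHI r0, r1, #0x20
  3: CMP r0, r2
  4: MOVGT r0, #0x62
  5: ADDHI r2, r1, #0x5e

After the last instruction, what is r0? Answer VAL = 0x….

VAL = 0x62

[0] flags=1000 → (cmp)
[1] flags=1000 HI?F → skip
[2] flags=1000 HI?F → skip
[3] flags=1001 → (cmp)
[4] flags=1001 GT?T → r0=0x62
[5] flags=1001 HI?F → skip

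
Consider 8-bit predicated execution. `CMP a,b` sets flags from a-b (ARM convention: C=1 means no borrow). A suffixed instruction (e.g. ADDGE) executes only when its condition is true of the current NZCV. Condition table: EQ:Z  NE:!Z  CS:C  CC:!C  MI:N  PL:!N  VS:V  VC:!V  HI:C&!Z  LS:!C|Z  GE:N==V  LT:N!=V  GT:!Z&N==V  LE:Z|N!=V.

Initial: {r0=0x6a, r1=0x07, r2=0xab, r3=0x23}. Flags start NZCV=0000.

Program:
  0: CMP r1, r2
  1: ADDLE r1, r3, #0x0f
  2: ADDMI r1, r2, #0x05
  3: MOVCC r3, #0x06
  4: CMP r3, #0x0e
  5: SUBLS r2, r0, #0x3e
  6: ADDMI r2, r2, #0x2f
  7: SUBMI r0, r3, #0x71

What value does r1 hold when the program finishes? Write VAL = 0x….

[0] flags=0000 → (cmp)
[1] flags=0000 LE?F → skip
[2] flags=0000 MI?F → skip
[3] flags=0000 CC?T → r3=0x06
[4] flags=1000 → (cmp)
[5] flags=1000 LS?T → r2=0x2c
[6] flags=1000 MI?T → r2=0x5b
[7] flags=1000 MI?T → r0=0x95

VAL = 0x07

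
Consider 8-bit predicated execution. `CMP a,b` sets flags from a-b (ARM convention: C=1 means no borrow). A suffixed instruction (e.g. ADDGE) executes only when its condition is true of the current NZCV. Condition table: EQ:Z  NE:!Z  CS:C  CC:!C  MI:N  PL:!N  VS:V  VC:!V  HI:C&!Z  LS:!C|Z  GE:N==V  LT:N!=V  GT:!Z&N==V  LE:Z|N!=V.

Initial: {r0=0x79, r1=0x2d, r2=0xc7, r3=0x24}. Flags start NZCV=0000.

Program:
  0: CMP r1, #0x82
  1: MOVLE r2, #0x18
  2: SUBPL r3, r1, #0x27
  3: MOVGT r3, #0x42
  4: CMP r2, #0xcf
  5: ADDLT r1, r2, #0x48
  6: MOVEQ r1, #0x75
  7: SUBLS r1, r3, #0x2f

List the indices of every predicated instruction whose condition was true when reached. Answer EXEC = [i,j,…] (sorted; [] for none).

EXEC = [3,5,7]

[0] flags=1001 → (cmp)
[1] flags=1001 LE?F → skip
[2] flags=1001 PL?F → skip
[3] flags=1001 GT?T → r3=0x42
[4] flags=1000 → (cmp)
[5] flags=1000 LT?T → r1=0x0f
[6] flags=1000 EQ?F → skip
[7] flags=1000 LS?T → r1=0x13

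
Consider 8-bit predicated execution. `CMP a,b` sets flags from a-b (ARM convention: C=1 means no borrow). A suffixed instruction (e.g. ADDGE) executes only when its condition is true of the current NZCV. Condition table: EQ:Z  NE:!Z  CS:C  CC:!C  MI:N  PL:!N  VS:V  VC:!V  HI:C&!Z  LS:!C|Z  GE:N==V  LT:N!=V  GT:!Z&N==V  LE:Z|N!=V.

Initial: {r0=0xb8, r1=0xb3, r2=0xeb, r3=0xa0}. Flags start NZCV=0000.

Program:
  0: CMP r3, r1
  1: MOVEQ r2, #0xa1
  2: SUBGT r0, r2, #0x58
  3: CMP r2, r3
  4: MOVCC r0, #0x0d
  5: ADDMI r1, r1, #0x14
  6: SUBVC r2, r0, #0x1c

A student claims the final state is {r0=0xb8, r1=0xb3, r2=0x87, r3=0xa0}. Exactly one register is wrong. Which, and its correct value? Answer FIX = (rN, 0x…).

FIX = (r2, 0x9c)

[0] flags=1000 → (cmp)
[1] flags=1000 EQ?F → skip
[2] flags=1000 GT?F → skip
[3] flags=0010 → (cmp)
[4] flags=0010 CC?F → skip
[5] flags=0010 MI?F → skip
[6] flags=0010 VC?T → r2=0x9c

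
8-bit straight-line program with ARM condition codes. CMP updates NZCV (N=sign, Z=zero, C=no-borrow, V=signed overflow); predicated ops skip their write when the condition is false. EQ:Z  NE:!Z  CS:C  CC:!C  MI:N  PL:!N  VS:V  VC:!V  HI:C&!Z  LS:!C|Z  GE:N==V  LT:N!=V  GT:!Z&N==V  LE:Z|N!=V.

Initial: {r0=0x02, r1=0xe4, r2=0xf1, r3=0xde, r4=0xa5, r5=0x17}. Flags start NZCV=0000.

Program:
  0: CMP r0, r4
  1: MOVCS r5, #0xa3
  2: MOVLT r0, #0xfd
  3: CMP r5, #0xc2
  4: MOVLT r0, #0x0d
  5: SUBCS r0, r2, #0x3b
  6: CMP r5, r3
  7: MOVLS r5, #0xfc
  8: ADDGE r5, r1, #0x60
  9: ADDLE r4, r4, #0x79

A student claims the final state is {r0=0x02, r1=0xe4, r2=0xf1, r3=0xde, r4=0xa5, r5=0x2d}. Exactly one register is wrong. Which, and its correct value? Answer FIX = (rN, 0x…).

FIX = (r5, 0x44)

0: ✓ CMP  NZCV=0000
1: · MOVCS
2: · MOVLT
3: ✓ CMP  NZCV=0000
4: · MOVLT
5: · SUBCS
6: ✓ CMP  NZCV=0000
7: ✓ MOVLS  r5←0xfc
8: ✓ ADDGE  r5←0x44
9: · ADDLE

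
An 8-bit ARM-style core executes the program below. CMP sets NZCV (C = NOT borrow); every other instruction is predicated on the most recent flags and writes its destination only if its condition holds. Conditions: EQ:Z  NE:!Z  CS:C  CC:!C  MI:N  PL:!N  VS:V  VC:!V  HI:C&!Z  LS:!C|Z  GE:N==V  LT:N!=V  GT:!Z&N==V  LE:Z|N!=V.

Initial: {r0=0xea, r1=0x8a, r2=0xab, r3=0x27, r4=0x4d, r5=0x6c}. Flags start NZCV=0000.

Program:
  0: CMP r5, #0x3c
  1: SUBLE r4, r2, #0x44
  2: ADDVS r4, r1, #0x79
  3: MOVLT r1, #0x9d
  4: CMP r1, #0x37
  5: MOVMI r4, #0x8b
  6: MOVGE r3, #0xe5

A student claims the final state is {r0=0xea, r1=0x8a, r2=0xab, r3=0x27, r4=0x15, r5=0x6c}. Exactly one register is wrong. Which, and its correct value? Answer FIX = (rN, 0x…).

FIX = (r4, 0x4d)

0: ✓ CMP  NZCV=0010
1: · SUBLE
2: · ADDVS
3: · MOVLT
4: ✓ CMP  NZCV=0011
5: · MOVMI
6: · MOVGE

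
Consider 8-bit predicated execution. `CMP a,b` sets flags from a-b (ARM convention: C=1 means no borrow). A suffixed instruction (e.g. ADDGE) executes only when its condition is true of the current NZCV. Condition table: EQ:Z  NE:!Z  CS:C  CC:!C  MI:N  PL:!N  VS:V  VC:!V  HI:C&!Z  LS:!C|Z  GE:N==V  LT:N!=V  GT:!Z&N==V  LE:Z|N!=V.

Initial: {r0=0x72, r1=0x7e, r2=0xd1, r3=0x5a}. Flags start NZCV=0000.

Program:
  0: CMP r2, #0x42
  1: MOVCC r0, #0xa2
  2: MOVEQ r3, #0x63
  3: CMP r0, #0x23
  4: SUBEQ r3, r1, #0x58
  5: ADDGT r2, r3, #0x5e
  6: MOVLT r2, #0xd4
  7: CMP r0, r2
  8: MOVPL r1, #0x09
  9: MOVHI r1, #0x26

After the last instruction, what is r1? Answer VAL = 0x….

VAL = 0x7e

[0] flags=1010 → (cmp)
[1] flags=1010 CC?F → skip
[2] flags=1010 EQ?F → skip
[3] flags=0010 → (cmp)
[4] flags=0010 EQ?F → skip
[5] flags=0010 GT?T → r2=0xb8
[6] flags=0010 LT?F → skip
[7] flags=1001 → (cmp)
[8] flags=1001 PL?F → skip
[9] flags=1001 HI?F → skip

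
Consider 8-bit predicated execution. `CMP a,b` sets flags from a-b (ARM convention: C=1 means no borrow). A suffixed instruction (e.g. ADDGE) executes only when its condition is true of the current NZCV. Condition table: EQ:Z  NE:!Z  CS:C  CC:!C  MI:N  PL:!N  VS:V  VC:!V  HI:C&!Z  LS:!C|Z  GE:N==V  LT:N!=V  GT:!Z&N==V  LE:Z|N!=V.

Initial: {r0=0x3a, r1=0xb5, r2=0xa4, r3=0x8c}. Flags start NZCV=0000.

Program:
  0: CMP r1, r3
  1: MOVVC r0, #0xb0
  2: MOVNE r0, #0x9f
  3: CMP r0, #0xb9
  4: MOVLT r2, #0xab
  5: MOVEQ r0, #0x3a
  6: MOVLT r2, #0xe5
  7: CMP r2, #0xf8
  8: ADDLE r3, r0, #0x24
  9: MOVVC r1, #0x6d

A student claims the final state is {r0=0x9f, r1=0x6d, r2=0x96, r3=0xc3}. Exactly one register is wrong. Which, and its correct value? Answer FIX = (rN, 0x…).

[0] flags=0010 → (cmp)
[1] flags=0010 VC?T → r0=0xb0
[2] flags=0010 NE?T → r0=0x9f
[3] flags=1000 → (cmp)
[4] flags=1000 LT?T → r2=0xab
[5] flags=1000 EQ?F → skip
[6] flags=1000 LT?T → r2=0xe5
[7] flags=1000 → (cmp)
[8] flags=1000 LE?T → r3=0xc3
[9] flags=1000 VC?T → r1=0x6d

FIX = (r2, 0xe5)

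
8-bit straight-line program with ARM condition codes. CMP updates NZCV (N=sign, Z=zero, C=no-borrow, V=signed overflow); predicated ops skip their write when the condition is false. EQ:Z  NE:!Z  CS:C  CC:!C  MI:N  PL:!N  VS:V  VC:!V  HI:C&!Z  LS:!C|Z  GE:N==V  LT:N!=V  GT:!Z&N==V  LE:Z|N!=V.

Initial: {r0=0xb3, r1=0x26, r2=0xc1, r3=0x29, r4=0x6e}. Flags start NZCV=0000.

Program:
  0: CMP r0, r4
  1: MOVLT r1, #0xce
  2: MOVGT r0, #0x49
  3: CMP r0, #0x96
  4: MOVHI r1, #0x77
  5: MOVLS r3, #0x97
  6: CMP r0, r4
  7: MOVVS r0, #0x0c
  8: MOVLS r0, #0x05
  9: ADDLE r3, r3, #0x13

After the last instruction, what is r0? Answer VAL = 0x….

VAL = 0x0c

0: ✓ CMP  NZCV=0011
1: ✓ MOVLT  r1←0xce
2: · MOVGT
3: ✓ CMP  NZCV=0010
4: ✓ MOVHI  r1←0x77
5: · MOVLS
6: ✓ CMP  NZCV=0011
7: ✓ MOVVS  r0←0x0c
8: · MOVLS
9: ✓ ADDLE  r3←0x3c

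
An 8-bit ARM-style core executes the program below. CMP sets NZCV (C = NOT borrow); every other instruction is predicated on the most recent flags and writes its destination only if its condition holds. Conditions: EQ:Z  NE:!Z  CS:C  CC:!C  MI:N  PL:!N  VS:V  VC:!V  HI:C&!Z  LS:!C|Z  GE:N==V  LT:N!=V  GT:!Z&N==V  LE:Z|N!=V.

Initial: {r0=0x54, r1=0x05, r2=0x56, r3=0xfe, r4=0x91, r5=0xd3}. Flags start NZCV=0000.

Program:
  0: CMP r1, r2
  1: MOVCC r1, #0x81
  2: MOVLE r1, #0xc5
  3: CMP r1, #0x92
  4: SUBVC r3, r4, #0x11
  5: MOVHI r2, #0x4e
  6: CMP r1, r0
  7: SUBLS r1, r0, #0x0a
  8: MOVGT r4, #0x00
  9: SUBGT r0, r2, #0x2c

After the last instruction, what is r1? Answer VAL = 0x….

0: ✓ CMP  NZCV=1000
1: ✓ MOVCC  r1←0x81
2: ✓ MOVLE  r1←0xc5
3: ✓ CMP  NZCV=0010
4: ✓ SUBVC  r3←0x80
5: ✓ MOVHI  r2←0x4e
6: ✓ CMP  NZCV=0011
7: · SUBLS
8: · MOVGT
9: · SUBGT

VAL = 0xc5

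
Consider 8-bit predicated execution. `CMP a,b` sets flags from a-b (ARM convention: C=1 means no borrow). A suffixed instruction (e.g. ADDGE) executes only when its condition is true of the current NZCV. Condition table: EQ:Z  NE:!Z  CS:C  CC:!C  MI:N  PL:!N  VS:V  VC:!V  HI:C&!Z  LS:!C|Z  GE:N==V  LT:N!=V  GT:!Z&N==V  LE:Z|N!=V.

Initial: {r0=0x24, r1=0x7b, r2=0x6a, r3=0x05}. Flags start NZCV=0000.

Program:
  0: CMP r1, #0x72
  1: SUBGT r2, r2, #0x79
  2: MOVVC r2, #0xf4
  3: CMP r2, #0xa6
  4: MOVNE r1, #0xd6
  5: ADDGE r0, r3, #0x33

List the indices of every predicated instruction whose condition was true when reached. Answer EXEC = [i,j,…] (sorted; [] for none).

EXEC = [1,2,4,5]

0: ✓ CMP  NZCV=0010
1: ✓ SUBGT  r2←0xf1
2: ✓ MOVVC  r2←0xf4
3: ✓ CMP  NZCV=0010
4: ✓ MOVNE  r1←0xd6
5: ✓ ADDGE  r0←0x38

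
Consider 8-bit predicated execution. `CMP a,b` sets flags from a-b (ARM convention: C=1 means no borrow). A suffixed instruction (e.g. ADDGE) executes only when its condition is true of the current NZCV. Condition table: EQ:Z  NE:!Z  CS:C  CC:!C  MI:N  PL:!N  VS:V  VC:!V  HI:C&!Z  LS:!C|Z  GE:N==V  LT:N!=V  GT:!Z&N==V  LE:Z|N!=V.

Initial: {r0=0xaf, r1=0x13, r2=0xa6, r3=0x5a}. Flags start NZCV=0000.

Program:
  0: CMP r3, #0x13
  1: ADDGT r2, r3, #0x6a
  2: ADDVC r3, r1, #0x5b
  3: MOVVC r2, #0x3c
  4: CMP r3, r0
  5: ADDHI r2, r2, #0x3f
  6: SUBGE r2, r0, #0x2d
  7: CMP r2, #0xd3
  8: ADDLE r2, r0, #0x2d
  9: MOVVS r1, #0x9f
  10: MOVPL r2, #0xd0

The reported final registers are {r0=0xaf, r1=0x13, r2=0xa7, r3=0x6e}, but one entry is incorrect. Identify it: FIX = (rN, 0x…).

FIX = (r2, 0xdc)

[0] flags=0010 → (cmp)
[1] flags=0010 GT?T → r2=0xc4
[2] flags=0010 VC?T → r3=0x6e
[3] flags=0010 VC?T → r2=0x3c
[4] flags=1001 → (cmp)
[5] flags=1001 HI?F → skip
[6] flags=1001 GE?T → r2=0x82
[7] flags=1000 → (cmp)
[8] flags=1000 LE?T → r2=0xdc
[9] flags=1000 VS?F → skip
[10] flags=1000 PL?F → skip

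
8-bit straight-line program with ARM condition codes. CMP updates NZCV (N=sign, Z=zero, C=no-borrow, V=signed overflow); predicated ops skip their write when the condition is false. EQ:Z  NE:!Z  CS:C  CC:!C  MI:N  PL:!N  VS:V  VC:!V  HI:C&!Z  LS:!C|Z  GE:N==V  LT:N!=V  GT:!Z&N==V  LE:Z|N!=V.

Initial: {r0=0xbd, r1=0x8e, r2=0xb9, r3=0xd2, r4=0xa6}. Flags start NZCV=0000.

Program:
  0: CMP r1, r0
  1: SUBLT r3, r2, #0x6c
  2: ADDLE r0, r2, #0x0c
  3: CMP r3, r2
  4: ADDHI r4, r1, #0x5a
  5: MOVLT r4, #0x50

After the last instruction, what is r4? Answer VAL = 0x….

VAL = 0xa6

0: ✓ CMP  NZCV=1000
1: ✓ SUBLT  r3←0x4d
2: ✓ ADDLE  r0←0xc5
3: ✓ CMP  NZCV=1001
4: · ADDHI
5: · MOVLT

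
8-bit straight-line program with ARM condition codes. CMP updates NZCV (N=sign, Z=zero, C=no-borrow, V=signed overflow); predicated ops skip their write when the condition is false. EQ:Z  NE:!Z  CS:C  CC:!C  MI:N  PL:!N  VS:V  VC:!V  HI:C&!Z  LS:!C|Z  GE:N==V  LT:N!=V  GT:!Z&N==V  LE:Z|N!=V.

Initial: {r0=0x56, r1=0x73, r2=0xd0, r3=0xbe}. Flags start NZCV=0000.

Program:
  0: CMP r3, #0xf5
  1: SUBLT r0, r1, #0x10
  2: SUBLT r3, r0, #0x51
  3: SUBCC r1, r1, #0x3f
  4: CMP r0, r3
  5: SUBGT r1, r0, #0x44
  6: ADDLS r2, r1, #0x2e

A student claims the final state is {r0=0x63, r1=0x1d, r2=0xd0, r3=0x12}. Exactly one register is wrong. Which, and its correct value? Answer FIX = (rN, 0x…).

[0] flags=1000 → (cmp)
[1] flags=1000 LT?T → r0=0x63
[2] flags=1000 LT?T → r3=0x12
[3] flags=1000 CC?T → r1=0x34
[4] flags=0010 → (cmp)
[5] flags=0010 GT?T → r1=0x1f
[6] flags=0010 LS?F → skip

FIX = (r1, 0x1f)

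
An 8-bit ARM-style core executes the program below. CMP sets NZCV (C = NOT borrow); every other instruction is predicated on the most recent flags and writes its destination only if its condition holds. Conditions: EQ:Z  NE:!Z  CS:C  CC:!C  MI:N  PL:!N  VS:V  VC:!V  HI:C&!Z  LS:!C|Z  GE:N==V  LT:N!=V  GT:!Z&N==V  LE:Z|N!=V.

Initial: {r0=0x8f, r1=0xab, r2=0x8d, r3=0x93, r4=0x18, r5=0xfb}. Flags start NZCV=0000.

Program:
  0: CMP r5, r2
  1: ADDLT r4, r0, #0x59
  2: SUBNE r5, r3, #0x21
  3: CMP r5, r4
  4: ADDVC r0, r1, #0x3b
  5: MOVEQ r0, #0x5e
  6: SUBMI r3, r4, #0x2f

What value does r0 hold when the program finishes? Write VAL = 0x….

VAL = 0xe6

0: ✓ CMP  NZCV=0010
1: · ADDLT
2: ✓ SUBNE  r5←0x72
3: ✓ CMP  NZCV=0010
4: ✓ ADDVC  r0←0xe6
5: · MOVEQ
6: · SUBMI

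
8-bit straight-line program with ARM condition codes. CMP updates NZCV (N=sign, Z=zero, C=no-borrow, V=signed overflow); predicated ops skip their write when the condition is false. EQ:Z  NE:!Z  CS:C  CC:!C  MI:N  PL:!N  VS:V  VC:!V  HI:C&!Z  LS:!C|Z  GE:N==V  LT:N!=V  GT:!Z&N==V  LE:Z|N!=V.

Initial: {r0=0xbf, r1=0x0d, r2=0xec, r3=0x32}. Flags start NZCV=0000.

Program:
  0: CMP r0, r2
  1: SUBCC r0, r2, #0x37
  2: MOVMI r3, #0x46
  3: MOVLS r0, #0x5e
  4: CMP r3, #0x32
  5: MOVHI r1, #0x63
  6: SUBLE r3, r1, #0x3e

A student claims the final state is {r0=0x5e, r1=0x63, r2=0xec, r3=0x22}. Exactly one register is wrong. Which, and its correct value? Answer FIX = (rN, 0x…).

0: ✓ CMP  NZCV=1000
1: ✓ SUBCC  r0←0xb5
2: ✓ MOVMI  r3←0x46
3: ✓ MOVLS  r0←0x5e
4: ✓ CMP  NZCV=0010
5: ✓ MOVHI  r1←0x63
6: · SUBLE

FIX = (r3, 0x46)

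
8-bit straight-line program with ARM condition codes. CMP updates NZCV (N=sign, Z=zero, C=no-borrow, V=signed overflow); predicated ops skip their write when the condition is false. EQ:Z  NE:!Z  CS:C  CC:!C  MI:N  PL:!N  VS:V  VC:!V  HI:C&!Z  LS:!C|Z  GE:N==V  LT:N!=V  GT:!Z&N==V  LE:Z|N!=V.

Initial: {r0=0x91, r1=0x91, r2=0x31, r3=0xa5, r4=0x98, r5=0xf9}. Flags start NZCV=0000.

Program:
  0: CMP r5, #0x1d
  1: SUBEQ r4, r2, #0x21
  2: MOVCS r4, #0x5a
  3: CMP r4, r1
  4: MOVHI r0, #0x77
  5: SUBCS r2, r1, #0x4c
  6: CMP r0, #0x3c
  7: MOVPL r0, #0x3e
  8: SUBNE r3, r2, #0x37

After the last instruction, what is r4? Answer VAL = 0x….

VAL = 0x5a

0: ✓ CMP  NZCV=1010
1: · SUBEQ
2: ✓ MOVCS  r4←0x5a
3: ✓ CMP  NZCV=1001
4: · MOVHI
5: · SUBCS
6: ✓ CMP  NZCV=0011
7: ✓ MOVPL  r0←0x3e
8: ✓ SUBNE  r3←0xfa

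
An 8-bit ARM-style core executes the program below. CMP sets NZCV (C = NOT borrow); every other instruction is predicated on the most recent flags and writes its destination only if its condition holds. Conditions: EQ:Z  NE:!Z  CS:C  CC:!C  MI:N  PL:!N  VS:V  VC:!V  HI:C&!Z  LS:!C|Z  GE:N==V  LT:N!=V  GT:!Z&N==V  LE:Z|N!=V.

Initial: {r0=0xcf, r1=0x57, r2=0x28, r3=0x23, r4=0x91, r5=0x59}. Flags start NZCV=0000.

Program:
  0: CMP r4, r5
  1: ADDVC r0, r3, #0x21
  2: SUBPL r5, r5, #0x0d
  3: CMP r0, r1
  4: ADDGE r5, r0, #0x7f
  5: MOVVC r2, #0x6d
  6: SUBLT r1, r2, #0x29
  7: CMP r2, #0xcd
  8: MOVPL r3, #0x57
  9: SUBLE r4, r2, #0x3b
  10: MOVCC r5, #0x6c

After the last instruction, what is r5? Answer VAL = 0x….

VAL = 0x6c

0: ✓ CMP  NZCV=0011
1: · ADDVC
2: ✓ SUBPL  r5←0x4c
3: ✓ CMP  NZCV=0011
4: · ADDGE
5: · MOVVC
6: ✓ SUBLT  r1←0xff
7: ✓ CMP  NZCV=0000
8: ✓ MOVPL  r3←0x57
9: · SUBLE
10: ✓ MOVCC  r5←0x6c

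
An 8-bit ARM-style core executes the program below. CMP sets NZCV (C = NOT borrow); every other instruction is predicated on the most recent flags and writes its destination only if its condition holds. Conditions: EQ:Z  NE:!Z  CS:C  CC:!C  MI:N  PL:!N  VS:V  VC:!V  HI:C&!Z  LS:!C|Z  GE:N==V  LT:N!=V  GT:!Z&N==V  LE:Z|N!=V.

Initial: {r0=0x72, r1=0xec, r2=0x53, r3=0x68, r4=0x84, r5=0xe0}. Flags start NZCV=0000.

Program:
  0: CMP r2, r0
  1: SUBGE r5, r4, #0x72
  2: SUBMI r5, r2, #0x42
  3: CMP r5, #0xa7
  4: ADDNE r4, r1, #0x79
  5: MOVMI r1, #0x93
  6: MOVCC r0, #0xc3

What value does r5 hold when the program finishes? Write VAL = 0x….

0: ✓ CMP  NZCV=1000
1: · SUBGE
2: ✓ SUBMI  r5←0x11
3: ✓ CMP  NZCV=0000
4: ✓ ADDNE  r4←0x65
5: · MOVMI
6: ✓ MOVCC  r0←0xc3

VAL = 0x11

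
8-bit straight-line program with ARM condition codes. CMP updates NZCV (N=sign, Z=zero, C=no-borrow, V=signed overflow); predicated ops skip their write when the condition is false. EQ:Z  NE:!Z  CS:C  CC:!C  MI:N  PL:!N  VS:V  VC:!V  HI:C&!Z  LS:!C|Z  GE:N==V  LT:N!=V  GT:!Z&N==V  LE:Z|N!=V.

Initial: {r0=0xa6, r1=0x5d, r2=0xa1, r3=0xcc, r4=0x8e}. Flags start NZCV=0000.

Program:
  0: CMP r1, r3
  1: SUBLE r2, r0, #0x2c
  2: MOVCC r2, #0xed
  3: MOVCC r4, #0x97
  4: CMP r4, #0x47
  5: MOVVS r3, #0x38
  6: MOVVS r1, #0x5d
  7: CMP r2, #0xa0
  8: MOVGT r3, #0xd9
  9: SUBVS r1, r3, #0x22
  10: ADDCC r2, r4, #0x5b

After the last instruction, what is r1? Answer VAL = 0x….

VAL = 0x5d

0: ✓ CMP  NZCV=1001
1: · SUBLE
2: ✓ MOVCC  r2←0xed
3: ✓ MOVCC  r4←0x97
4: ✓ CMP  NZCV=0011
5: ✓ MOVVS  r3←0x38
6: ✓ MOVVS  r1←0x5d
7: ✓ CMP  NZCV=0010
8: ✓ MOVGT  r3←0xd9
9: · SUBVS
10: · ADDCC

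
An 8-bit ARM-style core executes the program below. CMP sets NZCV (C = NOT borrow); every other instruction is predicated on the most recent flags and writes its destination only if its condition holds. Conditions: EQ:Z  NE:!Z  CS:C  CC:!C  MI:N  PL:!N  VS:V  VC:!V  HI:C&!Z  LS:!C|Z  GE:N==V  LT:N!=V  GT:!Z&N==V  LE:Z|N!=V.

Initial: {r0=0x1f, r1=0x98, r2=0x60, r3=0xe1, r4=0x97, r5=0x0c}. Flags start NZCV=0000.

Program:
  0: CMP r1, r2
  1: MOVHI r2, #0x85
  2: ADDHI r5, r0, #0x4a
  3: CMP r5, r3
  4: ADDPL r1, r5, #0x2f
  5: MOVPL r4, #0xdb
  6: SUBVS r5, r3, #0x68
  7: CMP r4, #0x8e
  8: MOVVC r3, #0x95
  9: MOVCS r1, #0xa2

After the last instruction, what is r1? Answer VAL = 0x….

[0] flags=0011 → (cmp)
[1] flags=0011 HI?T → r2=0x85
[2] flags=0011 HI?T → r5=0x69
[3] flags=1001 → (cmp)
[4] flags=1001 PL?F → skip
[5] flags=1001 PL?F → skip
[6] flags=1001 VS?T → r5=0x79
[7] flags=0010 → (cmp)
[8] flags=0010 VC?T → r3=0x95
[9] flags=0010 CS?T → r1=0xa2

VAL = 0xa2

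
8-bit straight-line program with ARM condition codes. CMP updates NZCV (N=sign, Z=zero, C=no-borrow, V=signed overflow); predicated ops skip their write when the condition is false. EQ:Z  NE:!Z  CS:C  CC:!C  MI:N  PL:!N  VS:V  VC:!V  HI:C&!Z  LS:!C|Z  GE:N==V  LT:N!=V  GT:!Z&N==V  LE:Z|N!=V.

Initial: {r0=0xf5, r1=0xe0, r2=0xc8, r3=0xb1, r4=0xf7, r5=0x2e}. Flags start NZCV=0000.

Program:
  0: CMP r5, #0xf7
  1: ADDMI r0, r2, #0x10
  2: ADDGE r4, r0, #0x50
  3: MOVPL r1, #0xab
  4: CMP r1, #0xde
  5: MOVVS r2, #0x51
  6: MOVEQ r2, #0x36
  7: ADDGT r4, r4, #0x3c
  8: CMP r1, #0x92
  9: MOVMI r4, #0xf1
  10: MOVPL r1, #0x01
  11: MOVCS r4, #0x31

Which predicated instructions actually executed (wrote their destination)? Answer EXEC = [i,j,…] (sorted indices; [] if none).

EXEC = [2,3,10,11]

[0] flags=0000 → (cmp)
[1] flags=0000 MI?F → skip
[2] flags=0000 GE?T → r4=0x45
[3] flags=0000 PL?T → r1=0xab
[4] flags=1000 → (cmp)
[5] flags=1000 VS?F → skip
[6] flags=1000 EQ?F → skip
[7] flags=1000 GT?F → skip
[8] flags=0010 → (cmp)
[9] flags=0010 MI?F → skip
[10] flags=0010 PL?T → r1=0x01
[11] flags=0010 CS?T → r4=0x31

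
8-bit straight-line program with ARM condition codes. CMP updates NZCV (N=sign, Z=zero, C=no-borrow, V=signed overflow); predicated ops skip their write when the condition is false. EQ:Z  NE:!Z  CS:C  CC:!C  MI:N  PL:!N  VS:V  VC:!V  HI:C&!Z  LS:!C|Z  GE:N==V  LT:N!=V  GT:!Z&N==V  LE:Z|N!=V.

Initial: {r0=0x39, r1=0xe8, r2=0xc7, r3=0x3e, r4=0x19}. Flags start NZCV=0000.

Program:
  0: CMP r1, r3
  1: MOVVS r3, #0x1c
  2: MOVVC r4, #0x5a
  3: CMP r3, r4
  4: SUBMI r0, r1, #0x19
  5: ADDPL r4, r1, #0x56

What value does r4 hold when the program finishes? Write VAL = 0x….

[0] flags=1010 → (cmp)
[1] flags=1010 VS?F → skip
[2] flags=1010 VC?T → r4=0x5a
[3] flags=1000 → (cmp)
[4] flags=1000 MI?T → r0=0xcf
[5] flags=1000 PL?F → skip

VAL = 0x5a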